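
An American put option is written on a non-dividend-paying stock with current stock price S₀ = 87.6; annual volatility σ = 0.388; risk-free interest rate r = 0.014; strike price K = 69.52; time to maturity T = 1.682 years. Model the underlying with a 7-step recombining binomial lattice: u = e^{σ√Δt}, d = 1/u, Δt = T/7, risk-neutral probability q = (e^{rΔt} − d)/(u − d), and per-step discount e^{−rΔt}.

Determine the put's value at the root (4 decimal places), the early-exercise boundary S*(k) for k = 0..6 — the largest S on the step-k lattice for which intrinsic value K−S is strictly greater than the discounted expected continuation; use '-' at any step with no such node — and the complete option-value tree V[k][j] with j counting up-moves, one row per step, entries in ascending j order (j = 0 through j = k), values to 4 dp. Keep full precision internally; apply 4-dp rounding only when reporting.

price = 7.3566
boundary = - - - - 40.9359 33.8457 40.9359
tree:
7.3566
10.8569 3.3243
15.5748 5.4290 0.8918
21.5695 8.6907 1.6613 0.0000
28.5841 13.5388 3.0948 0.0000 0.0000
35.6743 20.2827 5.7654 0.0000 0.0000 0.0000
41.5364 28.5841 10.7405 0.0000 0.0000 0.0000 0.0000
46.3832 35.6743 20.0087 0.0000 0.0000 0.0000 0.0000 0.0000

params: Δt=0.24029 u=1.20948 d=0.82680 q=0.46140 e^(-rΔt)=0.99664
t_7 payoffs: 46.3832 35.6743 20.0087 0.0000 0.0000 0.0000 0.0000 0.0000
t_6: node(6,0) S=27.9836 payoff=41.5364 vs cont=41.3029 → 41.5364 [stop]  node(6,1) S=40.9359 payoff=28.5841 vs cont=28.3506 → 28.5841 [stop]  node(6,2) S=59.8831 payoff=9.6369 vs cont=10.7405 → 10.7405 [wait]  node(6,3) S=87.6000 payoff=0.0000 vs cont=0.0000 → 0.0000 [wait]  node(6,4) S=128.1457 payoff=0.0000 vs cont=0.0000 → 0.0000 [wait]  node(6,5) S=187.4580 payoff=0.0000 vs cont=0.0000 → 0.0000 [wait]  node(6,6) S=274.2231 payoff=0.0000 vs cont=0.0000 → 0.0000 [wait]  ⇒ S*(6)=40.9359
t_5: node(5,0) S=33.8457 payoff=35.6743 vs cont=35.4408 → 35.6743 [stop]  node(5,1) S=49.5113 payoff=20.0087 vs cont=20.2827 → 20.2827 [wait]  node(5,2) S=72.4276 payoff=0.0000 vs cont=5.7654 → 5.7654 [wait]  node(5,3) S=105.9508 payoff=0.0000 vs cont=0.0000 → 0.0000 [wait]  node(5,4) S=154.9901 payoff=0.0000 vs cont=0.0000 → 0.0000 [wait]  node(5,5) S=226.7274 payoff=0.0000 vs cont=0.0000 → 0.0000 [wait]  ⇒ S*(5)=33.8457
t_4: node(4,0) S=40.9359 payoff=28.5841 vs cont=28.4767 → 28.5841 [stop]  node(4,1) S=59.8831 payoff=9.6369 vs cont=13.5388 → 13.5388 [wait]  node(4,2) S=87.6000 payoff=0.0000 vs cont=3.0948 → 3.0948 [wait]  node(4,3) S=128.1457 payoff=0.0000 vs cont=0.0000 → 0.0000 [wait]  node(4,4) S=187.4580 payoff=0.0000 vs cont=0.0000 → 0.0000 [wait]  ⇒ S*(4)=40.9359
t_3: node(3,0) S=49.5113 payoff=20.0087 vs cont=21.5695 → 21.5695 [wait]  node(3,1) S=72.4276 payoff=0.0000 vs cont=8.6907 → 8.6907 [wait]  node(3,2) S=105.9508 payoff=0.0000 vs cont=1.6613 → 1.6613 [wait]  node(3,3) S=154.9901 payoff=0.0000 vs cont=0.0000 → 0.0000 [wait]  ⇒ S*(3)=-
t_2: node(2,0) S=59.8831 payoff=9.6369 vs cont=15.5748 → 15.5748 [wait]  node(2,1) S=87.6000 payoff=0.0000 vs cont=5.4290 → 5.4290 [wait]  node(2,2) S=128.1457 payoff=0.0000 vs cont=0.8918 → 0.8918 [wait]  ⇒ S*(2)=-
t_1: node(1,0) S=72.4276 payoff=0.0000 vs cont=10.8569 → 10.8569 [wait]  node(1,1) S=105.9508 payoff=0.0000 vs cont=3.3243 → 3.3243 [wait]  ⇒ S*(1)=-
t_0: node(0,0) S=87.6000 payoff=0.0000 vs cont=7.3566 → 7.3566 [wait]  ⇒ S*(0)=-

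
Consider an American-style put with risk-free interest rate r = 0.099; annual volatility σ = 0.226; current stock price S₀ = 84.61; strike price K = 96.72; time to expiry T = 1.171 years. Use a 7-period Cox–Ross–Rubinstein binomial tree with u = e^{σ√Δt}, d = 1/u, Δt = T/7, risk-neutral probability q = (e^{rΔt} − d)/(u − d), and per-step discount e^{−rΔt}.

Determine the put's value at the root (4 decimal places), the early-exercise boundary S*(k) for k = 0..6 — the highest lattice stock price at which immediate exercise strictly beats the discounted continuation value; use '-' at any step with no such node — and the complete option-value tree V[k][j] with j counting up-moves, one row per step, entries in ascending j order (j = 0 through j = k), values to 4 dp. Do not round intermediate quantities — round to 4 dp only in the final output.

price = 12.3746
boundary = - 77.1396 70.3288 77.1396 84.6100 77.1396 84.6100
tree:
12.3746
19.5804 7.2387
26.3912 12.1426 3.7085
32.6006 19.5804 6.8226 1.4406
38.2618 26.3912 12.1100 2.9874 0.3023
43.4232 32.6006 19.5804 6.0863 0.7100 0.0000
48.1289 38.2618 26.3912 12.1100 1.6674 0.0000 0.0000
52.4191 43.4232 32.6006 19.5804 3.9162 0.0000 0.0000 0.0000

Δt=0.16729  u=1.09684  d=0.91171  q=0.56711  discount=0.98358
step 7 (expiry): payoffs max(K−S,0) = 52.4191 43.4232 32.6006 19.5804 3.9162 0.0000 0.0000 0.0000
step 6: (k=6,j=0): S=48.5911, (K−S)⁺=48.1289, hold=46.5403 ⇒ V=48.1289 exercise | (k=6,j=1): S=58.4582, (K−S)⁺=38.2618, hold=36.6732 ⇒ V=38.2618 exercise | (k=6,j=2): S=70.3288, (K−S)⁺=26.3912, hold=24.8026 ⇒ V=26.3912 exercise | (k=6,j=3): S=84.6100, (K−S)⁺=12.1100, hold=10.5214 ⇒ V=12.1100 exercise | (k=6,j=4): S=101.7911, (K−S)⁺=0.0000, hold=1.6674 ⇒ V=1.6674 continue | (k=6,j=5): S=122.4611, (K−S)⁺=0.0000, hold=0.0000 ⇒ V=0.0000 continue | (k=6,j=6): S=147.3284, (K−S)⁺=0.0000, hold=0.0000 ⇒ V=0.0000 continue  boundary S*=84.6100
step 5: (k=5,j=0): S=53.2968, (K−S)⁺=43.4232, hold=41.8346 ⇒ V=43.4232 exercise | (k=5,j=1): S=64.1194, (K−S)⁺=32.6006, hold=31.0120 ⇒ V=32.6006 exercise | (k=5,j=2): S=77.1396, (K−S)⁺=19.5804, hold=17.9918 ⇒ V=19.5804 exercise | (k=5,j=3): S=92.8038, (K−S)⁺=3.9162, hold=6.0863 ⇒ V=6.0863 continue | (k=5,j=4): S=111.6488, (K−S)⁺=0.0000, hold=0.7100 ⇒ V=0.7100 continue | (k=5,j=5): S=134.3205, (K−S)⁺=0.0000, hold=0.0000 ⇒ V=0.0000 continue  boundary S*=77.1396
step 4: (k=4,j=0): S=58.4582, (K−S)⁺=38.2618, hold=36.6732 ⇒ V=38.2618 exercise | (k=4,j=1): S=70.3288, (K−S)⁺=26.3912, hold=24.8026 ⇒ V=26.3912 exercise | (k=4,j=2): S=84.6100, (K−S)⁺=12.1100, hold=11.7319 ⇒ V=12.1100 exercise | (k=4,j=3): S=101.7911, (K−S)⁺=0.0000, hold=2.9874 ⇒ V=2.9874 continue | (k=4,j=4): S=122.4611, (K−S)⁺=0.0000, hold=0.3023 ⇒ V=0.3023 continue  boundary S*=84.6100
step 3: (k=3,j=0): S=64.1194, (K−S)⁺=32.6006, hold=31.0120 ⇒ V=32.6006 exercise | (k=3,j=1): S=77.1396, (K−S)⁺=19.5804, hold=17.9918 ⇒ V=19.5804 exercise | (k=3,j=2): S=92.8038, (K−S)⁺=3.9162, hold=6.8226 ⇒ V=6.8226 continue | (k=3,j=3): S=111.6488, (K−S)⁺=0.0000, hold=1.4406 ⇒ V=1.4406 continue  boundary S*=77.1396
step 2: (k=2,j=0): S=70.3288, (K−S)⁺=26.3912, hold=24.8026 ⇒ V=26.3912 exercise | (k=2,j=1): S=84.6100, (K−S)⁺=12.1100, hold=12.1426 ⇒ V=12.1426 continue | (k=2,j=2): S=101.7911, (K−S)⁺=0.0000, hold=3.7085 ⇒ V=3.7085 continue  boundary S*=70.3288
step 1: (k=1,j=0): S=77.1396, (K−S)⁺=19.5804, hold=18.0099 ⇒ V=19.5804 exercise | (k=1,j=1): S=92.8038, (K−S)⁺=3.9162, hold=7.2387 ⇒ V=7.2387 continue  boundary S*=77.1396
step 0: (k=0,j=0): S=84.6100, (K−S)⁺=12.1100, hold=12.3746 ⇒ V=12.3746 continue  boundary S*=-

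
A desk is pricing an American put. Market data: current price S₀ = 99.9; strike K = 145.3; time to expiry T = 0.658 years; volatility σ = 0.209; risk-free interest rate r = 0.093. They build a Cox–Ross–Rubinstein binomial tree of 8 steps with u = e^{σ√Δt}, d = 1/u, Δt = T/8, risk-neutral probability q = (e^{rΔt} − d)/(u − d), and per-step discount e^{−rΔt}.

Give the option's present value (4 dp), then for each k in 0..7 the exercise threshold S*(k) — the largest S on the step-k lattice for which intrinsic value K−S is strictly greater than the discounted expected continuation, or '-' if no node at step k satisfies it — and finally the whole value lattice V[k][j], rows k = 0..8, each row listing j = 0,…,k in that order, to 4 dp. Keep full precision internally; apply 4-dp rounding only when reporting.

Δt=0.08225  u=1.06177  d=0.94182  q=0.54903  discount=0.99238
step 8 (expiry): payoffs max(K−S,0) = 83.4537 75.5769 66.6969 56.6860 45.4000 32.6767 18.3329 2.1622 0.0000
step 7: (k=7,j=0): S=65.6667, (K−S)⁺=79.6333, hold=78.5261 ⇒ V=79.6333 exercise | (k=7,j=1): S=74.0301, (K−S)⁺=71.2699, hold=70.1627 ⇒ V=71.2699 exercise | (k=7,j=2): S=83.4586, (K−S)⁺=61.8414, hold=60.7342 ⇒ V=61.8414 exercise | (k=7,j=3): S=94.0880, (K−S)⁺=51.2120, hold=50.1048 ⇒ V=51.2120 exercise | (k=7,j=4): S=106.0711, (K−S)⁺=39.2289, hold=38.1217 ⇒ V=39.2289 exercise | (k=7,j=5): S=119.5804, (K−S)⁺=25.7196, hold=24.6124 ⇒ V=25.7196 exercise | (k=7,j=6): S=134.8102, (K−S)⁺=10.4898, hold=9.3826 ⇒ V=10.4898 exercise | (k=7,j=7): S=151.9797, (K−S)⁺=0.0000, hold=0.9677 ⇒ V=0.9677 continue  boundary S*=134.8102
step 6: (k=6,j=0): S=69.7231, (K−S)⁺=75.5769, hold=74.4697 ⇒ V=75.5769 exercise | (k=6,j=1): S=78.6031, (K−S)⁺=66.6969, hold=65.5897 ⇒ V=66.6969 exercise | (k=6,j=2): S=88.6140, (K−S)⁺=56.6860, hold=55.5788 ⇒ V=56.6860 exercise | (k=6,j=3): S=99.9000, (K−S)⁺=45.4000, hold=44.2928 ⇒ V=45.4000 exercise | (k=6,j=4): S=112.6233, (K−S)⁺=32.6767, hold=31.5695 ⇒ V=32.6767 exercise | (k=6,j=5): S=126.9671, (K−S)⁺=18.3329, hold=17.2257 ⇒ V=18.3329 exercise | (k=6,j=6): S=143.1378, (K−S)⁺=2.1622, hold=5.2217 ⇒ V=5.2217 continue  boundary S*=126.9671
step 5: (k=5,j=0): S=74.0301, (K−S)⁺=71.2699, hold=70.1627 ⇒ V=71.2699 exercise | (k=5,j=1): S=83.4586, (K−S)⁺=61.8414, hold=60.7342 ⇒ V=61.8414 exercise | (k=5,j=2): S=94.0880, (K−S)⁺=51.2120, hold=50.1048 ⇒ V=51.2120 exercise | (k=5,j=3): S=106.0711, (K−S)⁺=39.2289, hold=38.1217 ⇒ V=39.2289 exercise | (k=5,j=4): S=119.5804, (K−S)⁺=25.7196, hold=24.6124 ⇒ V=25.7196 exercise | (k=5,j=5): S=134.8102, (K−S)⁺=10.4898, hold=11.0496 ⇒ V=11.0496 continue  boundary S*=119.5804
step 4: (k=4,j=0): S=78.6031, (K−S)⁺=66.6969, hold=65.5897 ⇒ V=66.6969 exercise | (k=4,j=1): S=88.6140, (K−S)⁺=56.6860, hold=55.5788 ⇒ V=56.6860 exercise | (k=4,j=2): S=99.9000, (K−S)⁺=45.4000, hold=44.2928 ⇒ V=45.4000 exercise | (k=4,j=3): S=112.6233, (K−S)⁺=32.6767, hold=31.5695 ⇒ V=32.6767 exercise | (k=4,j=4): S=126.9671, (K−S)⁺=18.3329, hold=17.5307 ⇒ V=18.3329 exercise  boundary S*=126.9671
step 3: (k=3,j=0): S=83.4586, (K−S)⁺=61.8414, hold=60.7342 ⇒ V=61.8414 exercise | (k=3,j=1): S=94.0880, (K−S)⁺=51.2120, hold=50.1048 ⇒ V=51.2120 exercise | (k=3,j=2): S=106.0711, (K−S)⁺=39.2289, hold=38.1217 ⇒ V=39.2289 exercise | (k=3,j=3): S=119.5804, (K−S)⁺=25.7196, hold=24.6124 ⇒ V=25.7196 exercise  boundary S*=119.5804
step 2: (k=2,j=0): S=88.6140, (K−S)⁺=56.6860, hold=55.5788 ⇒ V=56.6860 exercise | (k=2,j=1): S=99.9000, (K−S)⁺=45.4000, hold=44.2928 ⇒ V=45.4000 exercise | (k=2,j=2): S=112.6233, (K−S)⁺=32.6767, hold=31.5695 ⇒ V=32.6767 exercise  boundary S*=112.6233
step 1: (k=1,j=0): S=94.0880, (K−S)⁺=51.2120, hold=50.1048 ⇒ V=51.2120 exercise | (k=1,j=1): S=106.0711, (K−S)⁺=39.2289, hold=38.1217 ⇒ V=39.2289 exercise  boundary S*=106.0711
step 0: (k=0,j=0): S=99.9000, (K−S)⁺=45.4000, hold=44.2928 ⇒ V=45.4000 exercise  boundary S*=99.9000

price = 45.4000
boundary = 99.9000 106.0711 112.6233 119.5804 126.9671 119.5804 126.9671 134.8102
tree:
45.4000
51.2120 39.2289
56.6860 45.4000 32.6767
61.8414 51.2120 39.2289 25.7196
66.6969 56.6860 45.4000 32.6767 18.3329
71.2699 61.8414 51.2120 39.2289 25.7196 11.0496
75.5769 66.6969 56.6860 45.4000 32.6767 18.3329 5.2217
79.6333 71.2699 61.8414 51.2120 39.2289 25.7196 10.4898 0.9677
83.4537 75.5769 66.6969 56.6860 45.4000 32.6767 18.3329 2.1622 0.0000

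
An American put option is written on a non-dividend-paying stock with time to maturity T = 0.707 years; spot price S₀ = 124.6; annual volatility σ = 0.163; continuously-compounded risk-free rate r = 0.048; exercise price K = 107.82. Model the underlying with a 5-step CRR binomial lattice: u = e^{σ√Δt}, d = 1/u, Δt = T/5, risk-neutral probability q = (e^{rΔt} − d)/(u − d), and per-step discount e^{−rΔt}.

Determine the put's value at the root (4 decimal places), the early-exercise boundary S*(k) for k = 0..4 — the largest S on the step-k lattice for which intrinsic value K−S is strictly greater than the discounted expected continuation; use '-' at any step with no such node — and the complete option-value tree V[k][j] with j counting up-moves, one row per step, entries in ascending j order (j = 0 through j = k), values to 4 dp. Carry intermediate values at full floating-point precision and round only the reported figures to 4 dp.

price = 0.8358
boundary = - - - - 97.5081
tree:
0.8358
1.6182 0.1804
3.0791 0.3951 0.0000
5.7258 0.8652 0.0000 0.0000
10.3119 1.8945 0.0000 0.0000 0.0000
16.1090 4.1483 0.0000 0.0000 0.0000 0.0000

Δt=0.14140  u=1.06321  d=0.94055  q=0.54020  discount=0.99324
step 5 (expiry): payoffs max(K−S,0) = 16.1090 4.1483 0.0000 0.0000 0.0000 0.0000
step 4: (k=4,j=0): S=97.5081, (K−S)⁺=10.3119, hold=9.5825 ⇒ V=10.3119 exercise | (k=4,j=1): S=110.2248, (K−S)⁺=0.0000, hold=1.8945 ⇒ V=1.8945 continue | (k=4,j=2): S=124.6000, (K−S)⁺=0.0000, hold=0.0000 ⇒ V=0.0000 continue | (k=4,j=3): S=140.8499, (K−S)⁺=0.0000, hold=0.0000 ⇒ V=0.0000 continue | (k=4,j=4): S=159.2191, (K−S)⁺=0.0000, hold=0.0000 ⇒ V=0.0000 continue  boundary S*=97.5081
step 3: (k=3,j=0): S=103.6717, (K−S)⁺=4.1483, hold=5.7258 ⇒ V=5.7258 continue | (k=3,j=1): S=117.1922, (K−S)⁺=0.0000, hold=0.8652 ⇒ V=0.8652 continue | (k=3,j=2): S=132.4760, (K−S)⁺=0.0000, hold=0.0000 ⇒ V=0.0000 continue | (k=3,j=3): S=149.7531, (K−S)⁺=0.0000, hold=0.0000 ⇒ V=0.0000 continue  boundary S*=-
step 2: (k=2,j=0): S=110.2248, (K−S)⁺=0.0000, hold=3.0791 ⇒ V=3.0791 continue | (k=2,j=1): S=124.6000, (K−S)⁺=0.0000, hold=0.3951 ⇒ V=0.3951 continue | (k=2,j=2): S=140.8499, (K−S)⁺=0.0000, hold=0.0000 ⇒ V=0.0000 continue  boundary S*=-
step 1: (k=1,j=0): S=117.1922, (K−S)⁺=0.0000, hold=1.6182 ⇒ V=1.6182 continue | (k=1,j=1): S=132.4760, (K−S)⁺=0.0000, hold=0.1804 ⇒ V=0.1804 continue  boundary S*=-
step 0: (k=0,j=0): S=124.6000, (K−S)⁺=0.0000, hold=0.8358 ⇒ V=0.8358 continue  boundary S*=-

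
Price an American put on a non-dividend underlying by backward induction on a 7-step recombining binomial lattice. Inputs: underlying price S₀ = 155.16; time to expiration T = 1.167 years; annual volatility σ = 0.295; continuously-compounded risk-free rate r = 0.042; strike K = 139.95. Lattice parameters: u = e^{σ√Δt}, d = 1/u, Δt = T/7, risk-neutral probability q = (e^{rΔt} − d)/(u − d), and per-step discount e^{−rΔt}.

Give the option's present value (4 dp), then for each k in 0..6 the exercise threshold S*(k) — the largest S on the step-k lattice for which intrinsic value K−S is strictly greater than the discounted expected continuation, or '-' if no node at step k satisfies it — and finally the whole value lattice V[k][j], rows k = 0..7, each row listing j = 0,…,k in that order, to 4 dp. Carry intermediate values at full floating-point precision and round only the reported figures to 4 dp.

price = 9.6339
boundary = - - - - 95.8376 108.1053 121.9433
tree:
9.6339
14.8855 4.4973
22.3001 7.6515 1.3940
32.1405 12.7350 2.6558 0.1468
44.1124 20.5741 5.0445 0.2952 0.0000
54.9880 31.8447 9.5491 0.5933 0.0000 0.0000
64.6294 44.1124 18.0067 1.1927 0.0000 0.0000 0.0000
73.1767 54.9880 31.8447 2.3974 0.0000 0.0000 0.0000 0.0000

Δt=0.16671  u=1.12800  d=0.88652  q=0.49902  discount=0.99302
step 7 (expiry): payoffs max(K−S,0) = 73.1767 54.9880 31.8447 2.3974 0.0000 0.0000 0.0000 0.0000
step 6: (k=6,j=0): S=75.3206, (K−S)⁺=64.6294, hold=63.6529 ⇒ V=64.6294 exercise | (k=6,j=1): S=95.8376, (K−S)⁺=44.1124, hold=43.1359 ⇒ V=44.1124 exercise | (k=6,j=2): S=121.9433, (K−S)⁺=18.0067, hold=17.0302 ⇒ V=18.0067 exercise | (k=6,j=3): S=155.1600, (K−S)⁺=0.0000, hold=1.1927 ⇒ V=1.1927 continue | (k=6,j=4): S=197.4248, (K−S)⁺=0.0000, hold=0.0000 ⇒ V=0.0000 continue | (k=6,j=5): S=251.2023, (K−S)⁺=0.0000, hold=0.0000 ⇒ V=0.0000 continue | (k=6,j=6): S=319.6285, (K−S)⁺=0.0000, hold=0.0000 ⇒ V=0.0000 continue  boundary S*=121.9433
step 5: (k=5,j=0): S=84.9620, (K−S)⁺=54.9880, hold=54.0115 ⇒ V=54.9880 exercise | (k=5,j=1): S=108.1053, (K−S)⁺=31.8447, hold=30.8682 ⇒ V=31.8447 exercise | (k=5,j=2): S=137.5526, (K−S)⁺=2.3974, hold=9.5491 ⇒ V=9.5491 continue | (k=5,j=3): S=175.0212, (K−S)⁺=0.0000, hold=0.5933 ⇒ V=0.5933 continue | (k=5,j=4): S=222.6961, (K−S)⁺=0.0000, hold=0.0000 ⇒ V=0.0000 continue | (k=5,j=5): S=283.3574, (K−S)⁺=0.0000, hold=0.0000 ⇒ V=0.0000 continue  boundary S*=108.1053
step 4: (k=4,j=0): S=95.8376, (K−S)⁺=44.1124, hold=43.1359 ⇒ V=44.1124 exercise | (k=4,j=1): S=121.9433, (K−S)⁺=18.0067, hold=20.5741 ⇒ V=20.5741 continue | (k=4,j=2): S=155.1600, (K−S)⁺=0.0000, hold=5.0445 ⇒ V=5.0445 continue | (k=4,j=3): S=197.4248, (K−S)⁺=0.0000, hold=0.2952 ⇒ V=0.2952 continue | (k=4,j=4): S=251.2023, (K−S)⁺=0.0000, hold=0.0000 ⇒ V=0.0000 continue  boundary S*=95.8376
step 3: (k=3,j=0): S=108.1053, (K−S)⁺=31.8447, hold=32.1405 ⇒ V=32.1405 continue | (k=3,j=1): S=137.5526, (K−S)⁺=2.3974, hold=12.7350 ⇒ V=12.7350 continue | (k=3,j=2): S=175.0212, (K−S)⁺=0.0000, hold=2.6558 ⇒ V=2.6558 continue | (k=3,j=3): S=222.6961, (K−S)⁺=0.0000, hold=0.1468 ⇒ V=0.1468 continue  boundary S*=-
step 2: (k=2,j=0): S=121.9433, (K−S)⁺=18.0067, hold=22.3001 ⇒ V=22.3001 continue | (k=2,j=1): S=155.1600, (K−S)⁺=0.0000, hold=7.6515 ⇒ V=7.6515 continue | (k=2,j=2): S=197.4248, (K−S)⁺=0.0000, hold=1.3940 ⇒ V=1.3940 continue  boundary S*=-
step 1: (k=1,j=0): S=137.5526, (K−S)⁺=2.3974, hold=14.8855 ⇒ V=14.8855 continue | (k=1,j=1): S=175.0212, (K−S)⁺=0.0000, hold=4.4973 ⇒ V=4.4973 continue  boundary S*=-
step 0: (k=0,j=0): S=155.1600, (K−S)⁺=0.0000, hold=9.6339 ⇒ V=9.6339 continue  boundary S*=-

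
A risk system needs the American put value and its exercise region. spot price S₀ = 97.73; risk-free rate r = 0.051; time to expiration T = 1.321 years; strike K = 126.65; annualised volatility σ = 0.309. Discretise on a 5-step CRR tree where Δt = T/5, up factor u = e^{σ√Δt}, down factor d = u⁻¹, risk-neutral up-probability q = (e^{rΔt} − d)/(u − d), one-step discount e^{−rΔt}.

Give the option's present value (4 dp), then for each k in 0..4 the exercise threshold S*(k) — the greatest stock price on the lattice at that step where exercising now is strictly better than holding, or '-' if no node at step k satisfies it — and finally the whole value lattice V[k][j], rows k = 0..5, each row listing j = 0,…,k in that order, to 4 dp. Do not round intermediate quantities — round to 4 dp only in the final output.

price = 30.8785
boundary = - 83.3777 71.1332 83.3777 97.7300
tree:
30.8785
43.2723 19.4606
55.5168 29.7208 9.8438
65.9632 43.2723 17.1274 2.9098
74.8754 55.5168 28.9200 5.9330 0.0000
82.4788 65.9632 43.2723 12.0972 0.0000 0.0000

params: Δt=0.26420 u=1.17214 d=0.85314 q=0.50290 e^(-rΔt)=0.98662
t_5 payoffs: 82.4788 65.9632 43.2723 12.0972 0.0000 0.0000
t_4: node(4,0) S=51.7746 payoff=74.8754 vs cont=73.1803 → 74.8754 [stop]  node(4,1) S=71.1332 payoff=55.5168 vs cont=53.8217 → 55.5168 [stop]  node(4,2) S=97.7300 payoff=28.9200 vs cont=27.2249 → 28.9200 [stop]  node(4,3) S=134.2714 payoff=0.0000 vs cont=5.9330 → 5.9330 [wait]  node(4,4) S=184.4756 payoff=0.0000 vs cont=0.0000 → 0.0000 [wait]  ⇒ S*(4)=97.7300
t_3: node(3,0) S=60.6868 payoff=65.9632 vs cont=64.2681 → 65.9632 [stop]  node(3,1) S=83.3777 payoff=43.2723 vs cont=41.5772 → 43.2723 [stop]  node(3,2) S=114.5528 payoff=12.0972 vs cont=17.1274 → 17.1274 [wait]  node(3,3) S=157.3842 payoff=0.0000 vs cont=2.9098 → 2.9098 [wait]  ⇒ S*(3)=83.3777
t_2: node(2,0) S=71.1332 payoff=55.5168 vs cont=53.8217 → 55.5168 [stop]  node(2,1) S=97.7300 payoff=28.9200 vs cont=29.7208 → 29.7208 [wait]  node(2,2) S=134.2714 payoff=0.0000 vs cont=9.8438 → 9.8438 [wait]  ⇒ S*(2)=71.1332
t_1: node(1,0) S=83.3777 payoff=43.2723 vs cont=41.9745 → 43.2723 [stop]  node(1,1) S=114.5528 payoff=12.0972 vs cont=19.4606 → 19.4606 [wait]  ⇒ S*(1)=83.3777
t_0: node(0,0) S=97.7300 payoff=28.9200 vs cont=30.8785 → 30.8785 [wait]  ⇒ S*(0)=-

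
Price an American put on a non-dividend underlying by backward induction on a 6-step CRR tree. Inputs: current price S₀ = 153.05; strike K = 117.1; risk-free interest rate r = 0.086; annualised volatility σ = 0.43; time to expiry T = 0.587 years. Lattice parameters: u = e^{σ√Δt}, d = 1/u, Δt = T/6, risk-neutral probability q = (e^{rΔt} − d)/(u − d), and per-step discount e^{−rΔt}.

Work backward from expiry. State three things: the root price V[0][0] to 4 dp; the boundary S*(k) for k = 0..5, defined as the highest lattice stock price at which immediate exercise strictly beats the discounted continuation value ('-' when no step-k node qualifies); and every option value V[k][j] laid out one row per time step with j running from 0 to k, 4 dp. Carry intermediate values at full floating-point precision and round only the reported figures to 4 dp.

params: Δt=0.09783 u=1.14396 d=0.87416 q=0.49774 e^(-rΔt)=0.99162
t_6 payoffs: 48.8086 27.7307 0.1471 0.0000 0.0000 0.0000 0.0000
t_5: node(5,0) S=78.1227 payoff=38.9773 vs cont=37.9962 → 38.9773 [stop]  node(5,1) S=102.2350 payoff=14.8650 vs cont=13.8839 → 14.8650 [stop]  node(5,2) S=133.7895 payoff=0.0000 vs cont=0.0733 → 0.0733 [wait]  node(5,3) S=175.0832 payoff=0.0000 vs cont=0.0000 → 0.0000 [wait]  node(5,4) S=229.1221 payoff=0.0000 vs cont=0.0000 → 0.0000 [wait]  node(5,5) S=299.8399 payoff=0.0000 vs cont=0.0000 → 0.0000 [wait]  ⇒ S*(5)=102.2350
t_4: node(4,0) S=89.3693 payoff=27.7307 vs cont=26.7496 → 27.7307 [stop]  node(4,1) S=116.9529 payoff=0.1471 vs cont=7.4397 → 7.4397 [wait]  node(4,2) S=153.0500 payoff=0.0000 vs cont=0.0365 → 0.0365 [wait]  node(4,3) S=200.2884 payoff=0.0000 vs cont=0.0000 → 0.0000 [wait]  node(4,4) S=262.1067 payoff=0.0000 vs cont=0.0000 → 0.0000 [wait]  ⇒ S*(4)=89.3693
t_3: node(3,0) S=102.2350 payoff=14.8650 vs cont=17.4833 → 17.4833 [wait]  node(3,1) S=133.7895 payoff=0.0000 vs cont=3.7233 → 3.7233 [wait]  node(3,2) S=175.0832 payoff=0.0000 vs cont=0.0182 → 0.0182 [wait]  node(3,3) S=229.1221 payoff=0.0000 vs cont=0.0000 → 0.0000 [wait]  ⇒ S*(3)=-
t_2: node(2,0) S=116.9529 payoff=0.1471 vs cont=10.5453 → 10.5453 [wait]  node(2,1) S=153.0500 payoff=0.0000 vs cont=1.8634 → 1.8634 [wait]  node(2,2) S=200.2884 payoff=0.0000 vs cont=0.0091 → 0.0091 [wait]  ⇒ S*(2)=-
t_1: node(1,0) S=133.7895 payoff=0.0000 vs cont=6.1718 → 6.1718 [wait]  node(1,1) S=175.0832 payoff=0.0000 vs cont=0.9325 → 0.9325 [wait]  ⇒ S*(1)=-
t_0: node(0,0) S=153.0500 payoff=0.0000 vs cont=3.5341 → 3.5341 [wait]  ⇒ S*(0)=-

price = 3.5341
boundary = - - - - 89.3693 102.2350
tree:
3.5341
6.1718 0.9325
10.5453 1.8634 0.0091
17.4833 3.7233 0.0182 0.0000
27.7307 7.4397 0.0365 0.0000 0.0000
38.9773 14.8650 0.0733 0.0000 0.0000 0.0000
48.8086 27.7307 0.1471 0.0000 0.0000 0.0000 0.0000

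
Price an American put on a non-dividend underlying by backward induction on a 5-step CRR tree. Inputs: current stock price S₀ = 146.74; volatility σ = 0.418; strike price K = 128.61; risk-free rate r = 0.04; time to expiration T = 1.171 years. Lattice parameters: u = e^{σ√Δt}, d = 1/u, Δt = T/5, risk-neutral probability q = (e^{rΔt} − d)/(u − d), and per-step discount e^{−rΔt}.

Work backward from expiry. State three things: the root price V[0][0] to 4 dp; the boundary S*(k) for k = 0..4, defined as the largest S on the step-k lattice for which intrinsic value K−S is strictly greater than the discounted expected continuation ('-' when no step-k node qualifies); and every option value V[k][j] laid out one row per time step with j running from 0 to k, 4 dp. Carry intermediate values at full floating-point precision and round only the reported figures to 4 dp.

Δt=0.23420  u=1.22420  d=0.81686  q=0.47271  discount=0.99068
step 5 (expiry): payoffs max(K−S,0) = 75.2414 48.6282 8.7440 0.0000 0.0000 0.0000
step 4: (k=4,j=0): S=65.3339, (K−S)⁺=63.2761, hold=62.0769 ⇒ V=63.2761 exercise | (k=4,j=1): S=97.9137, (K−S)⁺=30.6963, hold=29.4971 ⇒ V=30.6963 exercise | (k=4,j=2): S=146.7400, (K−S)⁺=0.0000, hold=4.5677 ⇒ V=4.5677 continue | (k=4,j=3): S=219.9143, (K−S)⁺=0.0000, hold=0.0000 ⇒ V=0.0000 continue | (k=4,j=4): S=329.5782, (K−S)⁺=0.0000, hold=0.0000 ⇒ V=0.0000 continue  boundary S*=97.9137
step 3: (k=3,j=0): S=79.9818, (K−S)⁺=48.6282, hold=47.4290 ⇒ V=48.6282 exercise | (k=3,j=1): S=119.8660, (K−S)⁺=8.7440, hold=18.1741 ⇒ V=18.1741 continue | (k=3,j=2): S=179.6392, (K−S)⁺=0.0000, hold=2.3860 ⇒ V=2.3860 continue | (k=3,j=3): S=269.2192, (K−S)⁺=0.0000, hold=0.0000 ⇒ V=0.0000 continue  boundary S*=79.9818
step 2: (k=2,j=0): S=97.9137, (K−S)⁺=30.6963, hold=33.9132 ⇒ V=33.9132 continue | (k=2,j=1): S=146.7400, (K−S)⁺=0.0000, hold=10.6111 ⇒ V=10.6111 continue | (k=2,j=2): S=219.9143, (K−S)⁺=0.0000, hold=1.2464 ⇒ V=1.2464 continue  boundary S*=-
step 1: (k=1,j=0): S=119.8660, (K−S)⁺=8.7440, hold=22.6846 ⇒ V=22.6846 continue | (k=1,j=1): S=179.6392, (K−S)⁺=0.0000, hold=6.1267 ⇒ V=6.1267 continue  boundary S*=-
step 0: (k=0,j=0): S=146.7400, (K−S)⁺=0.0000, hold=14.7191 ⇒ V=14.7191 continue  boundary S*=-

price = 14.7191
boundary = - - - 79.9818 97.9137
tree:
14.7191
22.6846 6.1267
33.9132 10.6111 1.2464
48.6282 18.1741 2.3860 0.0000
63.2761 30.6963 4.5677 0.0000 0.0000
75.2414 48.6282 8.7440 0.0000 0.0000 0.0000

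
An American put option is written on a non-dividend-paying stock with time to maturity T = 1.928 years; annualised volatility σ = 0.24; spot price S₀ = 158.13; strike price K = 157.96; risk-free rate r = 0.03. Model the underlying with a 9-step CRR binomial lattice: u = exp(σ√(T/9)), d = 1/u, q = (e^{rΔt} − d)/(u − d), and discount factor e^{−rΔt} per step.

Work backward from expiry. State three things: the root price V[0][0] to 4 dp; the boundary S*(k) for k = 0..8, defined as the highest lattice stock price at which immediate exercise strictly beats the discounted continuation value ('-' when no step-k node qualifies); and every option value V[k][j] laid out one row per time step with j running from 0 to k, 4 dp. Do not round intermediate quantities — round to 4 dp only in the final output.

price = 17.5520
boundary = - - - 113.3150 101.4017 113.3150 101.4017 113.3150 126.6280
tree:
17.5520
24.6947 10.6697
33.7455 16.0057 5.4970
44.6450 23.3331 8.9198 2.1615
56.5583 32.9006 14.1123 3.8673 0.4919
67.2191 44.6450 21.6366 6.8060 0.9926 0.0000
76.7591 56.5583 31.8808 11.7206 2.0029 0.0000 0.0000
85.2962 67.2191 44.6450 19.5889 4.0414 0.0000 0.0000 0.0000
92.9356 76.7591 56.5583 31.3320 8.1548 0.0000 0.0000 0.0000 0.0000
99.7720 85.2962 67.2191 44.6450 16.4549 0.0000 0.0000 0.0000 0.0000 0.0000

params: Δt=0.21422 u=1.11749 d=0.89487 q=0.50122 e^(-rΔt)=0.99359
t_9 payoffs: 99.7720 85.2962 67.2191 44.6450 16.4549 0.0000 0.0000 0.0000 0.0000 0.0000
t_8: node(8,0) S=65.0244 payoff=92.9356 vs cont=91.9237 → 92.9356 [stop]  node(8,1) S=81.2009 payoff=76.7591 vs cont=75.7472 → 76.7591 [stop]  node(8,2) S=101.4017 payoff=56.5583 vs cont=55.5464 → 56.5583 [stop]  node(8,3) S=126.6280 payoff=31.3320 vs cont=30.3201 → 31.3320 [stop]  node(8,4) S=158.1300 payoff=0.0000 vs cont=8.1548 → 8.1548 [wait]  node(8,5) S=197.4690 payoff=0.0000 vs cont=0.0000 → 0.0000 [wait]  node(8,6) S=246.5945 payoff=0.0000 vs cont=0.0000 → 0.0000 [wait]  node(8,7) S=307.9413 payoff=0.0000 vs cont=0.0000 → 0.0000 [wait]  node(8,8) S=384.5497 payoff=0.0000 vs cont=0.0000 → 0.0000 [wait]  ⇒ S*(8)=126.6280
t_7: node(7,0) S=72.6638 payoff=85.2962 vs cont=84.2843 → 85.2962 [stop]  node(7,1) S=90.7409 payoff=67.2191 vs cont=66.2072 → 67.2191 [stop]  node(7,2) S=113.3150 payoff=44.6450 vs cont=43.6331 → 44.6450 [stop]  node(7,3) S=141.5051 payoff=16.4549 vs cont=19.5889 → 19.5889 [wait]  node(7,4) S=176.7081 payoff=0.0000 vs cont=4.0414 → 4.0414 [wait]  node(7,5) S=220.6689 payoff=0.0000 vs cont=0.0000 → 0.0000 [wait]  node(7,6) S=275.5660 payoff=0.0000 vs cont=0.0000 → 0.0000 [wait]  node(7,7) S=344.1202 payoff=0.0000 vs cont=0.0000 → 0.0000 [wait]  ⇒ S*(7)=113.3150
t_6: node(6,0) S=81.2009 payoff=76.7591 vs cont=75.7472 → 76.7591 [stop]  node(6,1) S=101.4017 payoff=56.5583 vs cont=55.5464 → 56.5583 [stop]  node(6,2) S=126.6280 payoff=31.3320 vs cont=31.8808 → 31.8808 [wait]  node(6,3) S=158.1300 payoff=0.0000 vs cont=11.7206 → 11.7206 [wait]  node(6,4) S=197.4690 payoff=0.0000 vs cont=2.0029 → 2.0029 [wait]  node(6,5) S=246.5945 payoff=0.0000 vs cont=0.0000 → 0.0000 [wait]  node(6,6) S=307.9413 payoff=0.0000 vs cont=0.0000 → 0.0000 [wait]  ⇒ S*(6)=101.4017
t_5: node(5,0) S=90.7409 payoff=67.2191 vs cont=66.2072 → 67.2191 [stop]  node(5,1) S=113.3150 payoff=44.6450 vs cont=43.9064 → 44.6450 [stop]  node(5,2) S=141.5051 payoff=16.4549 vs cont=21.6366 → 21.6366 [wait]  node(5,3) S=176.7081 payoff=0.0000 vs cont=6.8060 → 6.8060 [wait]  node(5,4) S=220.6689 payoff=0.0000 vs cont=0.9926 → 0.9926 [wait]  node(5,5) S=275.5660 payoff=0.0000 vs cont=0.0000 → 0.0000 [wait]  ⇒ S*(5)=113.3150
t_4: node(4,0) S=101.4017 payoff=56.5583 vs cont=55.5464 → 56.5583 [stop]  node(4,1) S=126.6280 payoff=31.3320 vs cont=32.9006 → 32.9006 [wait]  node(4,2) S=158.1300 payoff=0.0000 vs cont=14.1123 → 14.1123 [wait]  node(4,3) S=197.4690 payoff=0.0000 vs cont=3.8673 → 3.8673 [wait]  node(4,4) S=246.5945 payoff=0.0000 vs cont=0.4919 → 0.4919 [wait]  ⇒ S*(4)=101.4017
t_3: node(3,0) S=113.3150 payoff=44.6450 vs cont=44.4143 → 44.6450 [stop]  node(3,1) S=141.5051 payoff=16.4549 vs cont=23.3331 → 23.3331 [wait]  node(3,2) S=176.7081 payoff=0.0000 vs cont=8.9198 → 8.9198 [wait]  node(3,3) S=220.6689 payoff=0.0000 vs cont=2.1615 → 2.1615 [wait]  ⇒ S*(3)=113.3150
t_2: node(2,0) S=126.6280 payoff=31.3320 vs cont=33.7455 → 33.7455 [wait]  node(2,1) S=158.1300 payoff=0.0000 vs cont=16.0057 → 16.0057 [wait]  node(2,2) S=197.4690 payoff=0.0000 vs cont=5.4970 → 5.4970 [wait]  ⇒ S*(2)=-
t_1: node(1,0) S=141.5051 payoff=16.4549 vs cont=24.6947 → 24.6947 [wait]  node(1,1) S=176.7081 payoff=0.0000 vs cont=10.6697 → 10.6697 [wait]  ⇒ S*(1)=-
t_0: node(0,0) S=158.1300 payoff=0.0000 vs cont=17.5520 → 17.5520 [wait]  ⇒ S*(0)=-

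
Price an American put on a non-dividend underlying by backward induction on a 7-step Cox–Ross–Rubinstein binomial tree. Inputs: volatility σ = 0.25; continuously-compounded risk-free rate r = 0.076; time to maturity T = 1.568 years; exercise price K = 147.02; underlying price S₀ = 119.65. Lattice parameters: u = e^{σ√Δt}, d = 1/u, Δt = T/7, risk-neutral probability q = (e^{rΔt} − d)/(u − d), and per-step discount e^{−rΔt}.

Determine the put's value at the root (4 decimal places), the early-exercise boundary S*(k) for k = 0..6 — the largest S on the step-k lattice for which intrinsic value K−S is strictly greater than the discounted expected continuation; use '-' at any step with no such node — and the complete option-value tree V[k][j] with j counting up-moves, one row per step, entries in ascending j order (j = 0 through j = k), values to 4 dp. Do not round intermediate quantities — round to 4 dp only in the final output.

Δt=0.22400, u=1.12561, d=0.88841, q=0.54284, disc=e^(-rΔt)=0.98312
k=7 terminal: V=max(K-S,0) → 94.7554 80.8013 63.1216 40.7217 12.3412 0.0000 0.0000 0.0000
k=6: j=0 S=58.8294 intr=88.1906 cont=85.7089 V=88.1906[EX]; j=1 S=74.5362 intr=72.4838 cont=70.0022 V=72.4838[EX]; j=2 S=94.4365 intr=52.5835 cont=50.1018 V=52.5835[EX]; j=3 S=119.6500 intr=27.3700 cont=24.8883 V=27.3700[EX]; j=4 S=151.5952 intr=0.0000 cont=5.5467 V=5.5467[hold]; j=5 S=192.0695 intr=0.0000 cont=0.0000 V=0.0000[hold]; j=6 S=243.3499 intr=0.0000 cont=0.0000 V=0.0000[hold]  S*(6)=119.6500
k=5: j=0 S=66.2187 intr=80.8013 cont=78.3196 V=80.8013[EX]; j=1 S=83.8984 intr=63.1216 cont=60.6400 V=63.1216[EX]; j=2 S=106.2983 intr=40.7217 cont=38.2400 V=40.7217[EX]; j=3 S=134.6788 intr=12.3412 cont=15.2614 V=15.2614[hold]; j=4 S=170.6365 intr=0.0000 cont=2.4929 V=2.4929[hold]; j=5 S=216.1946 intr=0.0000 cont=0.0000 V=0.0000[hold]  S*(5)=106.2983
k=4: j=0 S=74.5362 intr=72.4838 cont=70.0022 V=72.4838[EX]; j=1 S=94.4365 intr=52.5835 cont=50.1018 V=52.5835[EX]; j=2 S=119.6500 intr=27.3700 cont=26.4467 V=27.3700[EX]; j=3 S=151.5952 intr=0.0000 cont=8.1895 V=8.1895[hold]; j=4 S=192.0695 intr=0.0000 cont=1.1204 V=1.1204[hold]  S*(4)=119.6500
k=3: j=0 S=83.8984 intr=63.1216 cont=60.6400 V=63.1216[EX]; j=1 S=106.2983 intr=40.7217 cont=38.2400 V=40.7217[EX]; j=2 S=134.6788 intr=12.3412 cont=16.6718 V=16.6718[hold]; j=3 S=170.6365 intr=0.0000 cont=4.2787 V=4.2787[hold]  S*(3)=106.2983
k=2: j=0 S=94.4365 intr=52.5835 cont=50.1018 V=52.5835[EX]; j=1 S=119.6500 intr=27.3700 cont=27.1994 V=27.3700[EX]; j=2 S=151.5952 intr=0.0000 cont=9.7765 V=9.7765[hold]  S*(2)=119.6500
k=1: j=0 S=106.2983 intr=40.7217 cont=38.2400 V=40.7217[EX]; j=1 S=134.6788 intr=12.3412 cont=17.5187 V=17.5187[hold]  S*(1)=106.2983
k=0: j=0 S=119.6500 intr=27.3700 cont=27.6514 V=27.6514[hold]  S*(0)=-

price = 27.6514
boundary = - 106.2983 119.6500 106.2983 119.6500 106.2983 119.6500
tree:
27.6514
40.7217 17.5187
52.5835 27.3700 9.7765
63.1216 40.7217 16.6718 4.2787
72.4838 52.5835 27.3700 8.1895 1.1204
80.8013 63.1216 40.7217 15.2614 2.4929 0.0000
88.1906 72.4838 52.5835 27.3700 5.5467 0.0000 0.0000
94.7554 80.8013 63.1216 40.7217 12.3412 0.0000 0.0000 0.0000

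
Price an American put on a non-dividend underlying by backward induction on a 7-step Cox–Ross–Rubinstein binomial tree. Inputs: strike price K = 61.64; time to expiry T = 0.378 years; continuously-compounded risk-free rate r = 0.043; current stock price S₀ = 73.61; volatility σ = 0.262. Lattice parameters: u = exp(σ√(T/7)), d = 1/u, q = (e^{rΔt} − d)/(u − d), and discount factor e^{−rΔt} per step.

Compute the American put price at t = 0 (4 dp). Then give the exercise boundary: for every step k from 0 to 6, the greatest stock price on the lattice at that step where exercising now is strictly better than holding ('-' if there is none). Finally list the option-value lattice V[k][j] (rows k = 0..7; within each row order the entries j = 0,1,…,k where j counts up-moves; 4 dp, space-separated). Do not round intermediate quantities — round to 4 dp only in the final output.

price = 0.5485
boundary = - - - - - 54.2913 57.6995
tree:
0.5485
0.9651 0.1409
1.6705 0.2750 0.0095
2.8303 0.5361 0.0191 0.0000
4.6578 1.0439 0.0386 0.0000 0.0000
7.3487 2.0298 0.0780 0.0000 0.0000 0.0000
10.5555 3.9405 0.1576 0.0000 0.0000 0.0000 0.0000
13.5729 7.3487 0.3185 0.0000 0.0000 0.0000 0.0000 0.0000

Δt=0.05400  u=1.06277  d=0.94093  q=0.50386  discount=0.99768
step 7 (expiry): payoffs max(K−S,0) = 13.5729 7.3487 0.3185 0.0000 0.0000 0.0000 0.0000 0.0000
step 6: (k=6,j=0): S=51.0845, (K−S)⁺=10.5555, hold=10.4125 ⇒ V=10.5555 exercise | (k=6,j=1): S=57.6995, (K−S)⁺=3.9405, hold=3.7976 ⇒ V=3.9405 exercise | (k=6,j=2): S=65.1710, (K−S)⁺=0.0000, hold=0.1576 ⇒ V=0.1576 continue | (k=6,j=3): S=73.6100, (K−S)⁺=0.0000, hold=0.0000 ⇒ V=0.0000 continue | (k=6,j=4): S=83.1418, (K−S)⁺=0.0000, hold=0.0000 ⇒ V=0.0000 continue | (k=6,j=5): S=93.9079, (K−S)⁺=0.0000, hold=0.0000 ⇒ V=0.0000 continue | (k=6,j=6): S=106.0680, (K−S)⁺=0.0000, hold=0.0000 ⇒ V=0.0000 continue  boundary S*=57.6995
step 5: (k=5,j=0): S=54.2913, (K−S)⁺=7.3487, hold=7.2057 ⇒ V=7.3487 exercise | (k=5,j=1): S=61.3215, (K−S)⁺=0.3185, hold=2.0298 ⇒ V=2.0298 continue | (k=5,j=2): S=69.2621, (K−S)⁺=0.0000, hold=0.0780 ⇒ V=0.0780 continue | (k=5,j=3): S=78.2309, (K−S)⁺=0.0000, hold=0.0000 ⇒ V=0.0000 continue | (k=5,j=4): S=88.3610, (K−S)⁺=0.0000, hold=0.0000 ⇒ V=0.0000 continue | (k=5,j=5): S=99.8029, (K−S)⁺=0.0000, hold=0.0000 ⇒ V=0.0000 continue  boundary S*=54.2913
step 4: (k=4,j=0): S=57.6995, (K−S)⁺=3.9405, hold=4.6578 ⇒ V=4.6578 continue | (k=4,j=1): S=65.1710, (K−S)⁺=0.0000, hold=1.0439 ⇒ V=1.0439 continue | (k=4,j=2): S=73.6100, (K−S)⁺=0.0000, hold=0.0386 ⇒ V=0.0386 continue | (k=4,j=3): S=83.1418, (K−S)⁺=0.0000, hold=0.0000 ⇒ V=0.0000 continue | (k=4,j=4): S=93.9079, (K−S)⁺=0.0000, hold=0.0000 ⇒ V=0.0000 continue  boundary S*=-
step 3: (k=3,j=0): S=61.3215, (K−S)⁺=0.3185, hold=2.8303 ⇒ V=2.8303 continue | (k=3,j=1): S=69.2621, (K−S)⁺=0.0000, hold=0.5361 ⇒ V=0.5361 continue | (k=3,j=2): S=78.2309, (K−S)⁺=0.0000, hold=0.0191 ⇒ V=0.0191 continue | (k=3,j=3): S=88.3610, (K−S)⁺=0.0000, hold=0.0000 ⇒ V=0.0000 continue  boundary S*=-
step 2: (k=2,j=0): S=65.1710, (K−S)⁺=0.0000, hold=1.6705 ⇒ V=1.6705 continue | (k=2,j=1): S=73.6100, (K−S)⁺=0.0000, hold=0.2750 ⇒ V=0.2750 continue | (k=2,j=2): S=83.1418, (K−S)⁺=0.0000, hold=0.0095 ⇒ V=0.0095 continue  boundary S*=-
step 1: (k=1,j=0): S=69.2621, (K−S)⁺=0.0000, hold=0.9651 ⇒ V=0.9651 continue | (k=1,j=1): S=78.2309, (K−S)⁺=0.0000, hold=0.1409 ⇒ V=0.1409 continue  boundary S*=-
step 0: (k=0,j=0): S=73.6100, (K−S)⁺=0.0000, hold=0.5485 ⇒ V=0.5485 continue  boundary S*=-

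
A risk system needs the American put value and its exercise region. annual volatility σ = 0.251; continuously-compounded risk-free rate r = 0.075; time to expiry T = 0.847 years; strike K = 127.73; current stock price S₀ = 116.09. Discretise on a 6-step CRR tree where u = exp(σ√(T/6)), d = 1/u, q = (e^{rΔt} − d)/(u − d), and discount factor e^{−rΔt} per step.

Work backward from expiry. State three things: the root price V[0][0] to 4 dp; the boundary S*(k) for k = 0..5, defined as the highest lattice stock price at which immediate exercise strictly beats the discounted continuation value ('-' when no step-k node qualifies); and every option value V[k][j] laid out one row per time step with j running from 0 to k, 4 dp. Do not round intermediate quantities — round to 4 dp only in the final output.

params: Δt=0.14117 u=1.09890 d=0.91000 q=0.53279 e^(-rΔt)=0.98947
t_6 payoffs: 61.8042 48.1199 31.5950 11.6400 0.0000 0.0000 0.0000
t_5: node(5,0) S=72.4455 payoff=55.2845 vs cont=53.9392 → 55.2845 [stop]  node(5,1) S=87.4833 payoff=40.2467 vs cont=38.9015 → 40.2467 [stop]  node(5,2) S=105.6424 payoff=22.0876 vs cont=20.7424 → 22.0876 [stop]  node(5,3) S=127.5708 payoff=0.1592 vs cont=5.3811 → 5.3811 [wait]  node(5,4) S=154.0511 payoff=0.0000 vs cont=0.0000 → 0.0000 [wait]  node(5,5) S=186.0278 payoff=0.0000 vs cont=0.0000 → 0.0000 [wait]  ⇒ S*(5)=105.6424
t_4: node(4,0) S=79.6101 payoff=48.1199 vs cont=46.7747 → 48.1199 [stop]  node(4,1) S=96.1350 payoff=31.5950 vs cont=30.2498 → 31.5950 [stop]  node(4,2) S=116.0900 payoff=11.6400 vs cont=13.0477 → 13.0477 [wait]  node(4,3) S=140.1871 payoff=0.0000 vs cont=2.4876 → 2.4876 [wait]  node(4,4) S=169.2861 payoff=0.0000 vs cont=0.0000 → 0.0000 [wait]  ⇒ S*(4)=96.1350
t_3: node(3,0) S=87.4833 payoff=40.2467 vs cont=38.9015 → 40.2467 [stop]  node(3,1) S=105.6424 payoff=22.0876 vs cont=21.4845 → 22.0876 [stop]  node(3,2) S=127.5708 payoff=0.1592 vs cont=7.3432 → 7.3432 [wait]  node(3,3) S=154.0511 payoff=0.0000 vs cont=1.1500 → 1.1500 [wait]  ⇒ S*(3)=105.6424
t_2: node(2,0) S=96.1350 payoff=31.5950 vs cont=30.2498 → 31.5950 [stop]  node(2,1) S=116.0900 payoff=11.6400 vs cont=14.0821 → 14.0821 [wait]  node(2,2) S=140.1871 payoff=0.0000 vs cont=4.0010 → 4.0010 [wait]  ⇒ S*(2)=96.1350
t_1: node(1,0) S=105.6424 payoff=22.0876 vs cont=22.0298 → 22.0876 [stop]  node(1,1) S=127.5708 payoff=0.1592 vs cont=8.6192 → 8.6192 [wait]  ⇒ S*(1)=105.6424
t_0: node(0,0) S=116.0900 payoff=11.6400 vs cont=14.7548 → 14.7548 [wait]  ⇒ S*(0)=-

price = 14.7548
boundary = - 105.6424 96.1350 105.6424 96.1350 105.6424
tree:
14.7548
22.0876 8.6192
31.5950 14.0821 4.0010
40.2467 22.0876 7.3432 1.1500
48.1199 31.5950 13.0477 2.4876 0.0000
55.2845 40.2467 22.0876 5.3811 0.0000 0.0000
61.8042 48.1199 31.5950 11.6400 0.0000 0.0000 0.0000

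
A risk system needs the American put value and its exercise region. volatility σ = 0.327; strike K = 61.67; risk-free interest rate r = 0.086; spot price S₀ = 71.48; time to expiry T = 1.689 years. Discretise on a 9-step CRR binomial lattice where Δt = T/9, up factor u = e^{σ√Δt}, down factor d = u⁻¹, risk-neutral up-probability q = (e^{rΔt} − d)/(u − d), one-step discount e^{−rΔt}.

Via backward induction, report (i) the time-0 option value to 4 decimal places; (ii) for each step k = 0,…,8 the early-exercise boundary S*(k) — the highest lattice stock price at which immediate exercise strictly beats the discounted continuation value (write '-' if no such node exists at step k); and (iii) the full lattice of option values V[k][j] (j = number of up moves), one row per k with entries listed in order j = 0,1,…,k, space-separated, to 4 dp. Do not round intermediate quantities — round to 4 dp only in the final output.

Δt=0.18767, u=1.15218, d=0.86792, q=0.52188, disc=e^(-rΔt)=0.98399
k=9 terminal: V=max(K-S,0) → 41.6947 35.1523 26.4671 14.9373 0.0000 0.0000 0.0000 0.0000 0.0000 0.0000
k=8: j=0 S=23.0152 intr=38.6548 cont=37.6675 V=38.6548[EX]; j=1 S=30.5532 intr=31.1168 cont=30.1295 V=31.1168[EX]; j=2 S=40.5601 intr=21.1099 cont=20.1226 V=21.1099[EX]; j=3 S=53.8446 intr=7.8254 cont=7.0275 V=7.8254[EX]; j=4 S=71.4800 intr=0.0000 cont=0.0000 V=0.0000[hold]; j=5 S=94.8915 intr=0.0000 cont=0.0000 V=0.0000[hold]; j=6 S=125.9708 intr=0.0000 cont=0.0000 V=0.0000[hold]; j=7 S=167.2293 intr=0.0000 cont=0.0000 V=0.0000[hold]; j=8 S=222.0011 intr=0.0000 cont=0.0000 V=0.0000[hold]  S*(8)=53.8446
k=7: j=0 S=26.5177 intr=35.1523 cont=34.1650 V=35.1523[EX]; j=1 S=35.2029 intr=26.4671 cont=25.4798 V=26.4671[EX]; j=2 S=46.7327 intr=14.9373 cont=13.9500 V=14.9373[EX]; j=3 S=62.0388 intr=0.0000 cont=3.6816 V=3.6816[hold]; j=4 S=82.3580 intr=0.0000 cont=0.0000 V=0.0000[hold]; j=5 S=109.3323 intr=0.0000 cont=0.0000 V=0.0000[hold]; j=6 S=145.1413 intr=0.0000 cont=0.0000 V=0.0000[hold]; j=7 S=192.6787 intr=0.0000 cont=0.0000 V=0.0000[hold]  S*(7)=46.7327
k=6: j=0 S=30.5532 intr=31.1168 cont=30.1295 V=31.1168[EX]; j=1 S=40.5601 intr=21.1099 cont=20.1226 V=21.1099[EX]; j=2 S=53.8446 intr=7.8254 cont=8.9181 V=8.9181[hold]; j=3 S=71.4800 intr=0.0000 cont=1.7321 V=1.7321[hold]; j=4 S=94.8915 intr=0.0000 cont=0.0000 V=0.0000[hold]; j=5 S=125.9708 intr=0.0000 cont=0.0000 V=0.0000[hold]; j=6 S=167.2293 intr=0.0000 cont=0.0000 V=0.0000[hold]  S*(6)=40.5601
k=5: j=0 S=35.2029 intr=26.4671 cont=25.4798 V=26.4671[EX]; j=1 S=46.7327 intr=14.9373 cont=14.5111 V=14.9373[EX]; j=2 S=62.0388 intr=0.0000 cont=5.0851 V=5.0851[hold]; j=3 S=82.3580 intr=0.0000 cont=0.8149 V=0.8149[hold]; j=4 S=109.3323 intr=0.0000 cont=0.0000 V=0.0000[hold]; j=5 S=145.1413 intr=0.0000 cont=0.0000 V=0.0000[hold]  S*(5)=46.7327
k=4: j=0 S=40.5601 intr=21.1099 cont=20.1226 V=21.1099[EX]; j=1 S=53.8446 intr=7.8254 cont=9.6388 V=9.6388[hold]; j=2 S=71.4800 intr=0.0000 cont=2.8108 V=2.8108[hold]; j=3 S=94.8915 intr=0.0000 cont=0.3834 V=0.3834[hold]; j=4 S=125.9708 intr=0.0000 cont=0.0000 V=0.0000[hold]  S*(4)=40.5601
k=3: j=0 S=46.7327 intr=14.9373 cont=14.8812 V=14.9373[EX]; j=1 S=62.0388 intr=0.0000 cont=5.9781 V=5.9781[hold]; j=2 S=82.3580 intr=0.0000 cont=1.5193 V=1.5193[hold]; j=3 S=109.3323 intr=0.0000 cont=0.1804 V=0.1804[hold]  S*(3)=46.7327
k=2: j=0 S=53.8446 intr=7.8254 cont=10.0974 V=10.0974[hold]; j=1 S=71.4800 intr=0.0000 cont=3.5927 V=3.5927[hold]; j=2 S=94.8915 intr=0.0000 cont=0.8074 V=0.8074[hold]  S*(2)=-
k=1: j=0 S=62.0388 intr=0.0000 cont=6.5954 V=6.5954[hold]; j=1 S=82.3580 intr=0.0000 cont=2.1048 V=2.1048[hold]  S*(1)=-
k=0: j=0 S=71.4800 intr=0.0000 cont=4.1838 V=4.1838[hold]  S*(0)=-

price = 4.1838
boundary = - - - 46.7327 40.5601 46.7327 40.5601 46.7327 53.8446
tree:
4.1838
6.5954 2.1048
10.0974 3.5927 0.8074
14.9373 5.9781 1.5193 0.1804
21.1099 9.6388 2.8108 0.3834 0.0000
26.4671 14.9373 5.0851 0.8149 0.0000 0.0000
31.1168 21.1099 8.9181 1.7321 0.0000 0.0000 0.0000
35.1523 26.4671 14.9373 3.6816 0.0000 0.0000 0.0000 0.0000
38.6548 31.1168 21.1099 7.8254 0.0000 0.0000 0.0000 0.0000 0.0000
41.6947 35.1523 26.4671 14.9373 0.0000 0.0000 0.0000 0.0000 0.0000 0.0000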